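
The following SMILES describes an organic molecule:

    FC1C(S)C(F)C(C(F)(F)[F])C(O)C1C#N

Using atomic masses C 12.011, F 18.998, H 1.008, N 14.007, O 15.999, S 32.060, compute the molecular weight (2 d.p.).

First, the molecular formula is C8H8F5NOS (counting implicit H from valence).
  C: 8 × 12.011 = 96.088
  F: 5 × 18.998 = 94.990
  H: 8 × 1.008 = 8.064
  N: 1 × 14.007 = 14.007
  O: 1 × 15.999 = 15.999
  S: 1 × 32.060 = 32.060
Sum: 8×12.011 + 5×18.998 + 8×1.008 + 1×14.007 + 1×15.999 + 1×32.060 = 261.208 → 261.21 g/mol.

261.21 g/mol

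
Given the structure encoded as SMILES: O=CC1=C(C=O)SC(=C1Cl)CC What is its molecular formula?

Walk through each heavy atom and fill implicit hydrogens from standard valence (C 4, N 3, O 2, S 2, halogen 1):
  atom 1: O, bond orders sum to 2 (valence 2) → 0 H
  atom 2: C, bond orders sum to 3 (valence 4) → 1 H
  atom 3: C, bond orders sum to 4 (valence 4) → 0 H
  atom 4: C, bond orders sum to 4 (valence 4) → 0 H
  atom 5: C, bond orders sum to 3 (valence 4) → 1 H
  atom 6: O, bond orders sum to 2 (valence 2) → 0 H
  atom 7: S, bond orders sum to 2 (valence 2) → 0 H
  atom 8: C, bond orders sum to 4 (valence 4) → 0 H
  atom 9: C, bond orders sum to 4 (valence 4) → 0 H
  atom 10: Cl (halogen, monovalent) → 0 H
  atom 11: C, bond orders sum to 2 (valence 4) → 2 H
  atom 12: C, bond orders sum to 1 (valence 4) → 3 H
Totals → C:8, H:7, Cl:1, O:2, S:1.

C8H7ClO2S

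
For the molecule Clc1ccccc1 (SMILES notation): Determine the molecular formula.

C6H5Cl

Walk through each heavy atom and fill implicit hydrogens from standard valence (C 4, N 3, O 2, S 2, halogen 1); for lowercase aromatic atoms, an aromatic c carries 1 H when it has two neighbours and 0 H with three, and aromatic n carries 0 H:
  atom 1: Cl (halogen, monovalent) → 0 H
  atom 2: aromatic c, 3 neighbours → 0 H
  atom 3: aromatic c, 2 neighbours → 1 H
  atom 4: aromatic c, 2 neighbours → 1 H
  atom 5: aromatic c, 2 neighbours → 1 H
  atom 6: aromatic c, 2 neighbours → 1 H
  atom 7: aromatic c, 2 neighbours → 1 H
Totals → C:6, H:5, Cl:1.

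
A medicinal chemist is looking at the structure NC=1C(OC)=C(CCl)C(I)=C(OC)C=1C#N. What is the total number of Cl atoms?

1

Scan the SMILES for Cl atoms (remember two-letter symbols like Cl and Br are single atoms).
Chlorine count: 1.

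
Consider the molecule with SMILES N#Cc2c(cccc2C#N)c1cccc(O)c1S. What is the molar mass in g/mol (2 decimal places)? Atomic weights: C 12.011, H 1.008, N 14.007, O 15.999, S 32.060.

First, the molecular formula is C14H8N2OS (counting implicit H from valence).
  C: 14 × 12.011 = 168.154
  H: 8 × 1.008 = 8.064
  N: 2 × 14.007 = 28.014
  O: 1 × 15.999 = 15.999
  S: 1 × 32.060 = 32.060
Sum: 14×12.011 + 8×1.008 + 2×14.007 + 1×15.999 + 1×32.060 = 252.291 → 252.29 g/mol.

252.29 g/mol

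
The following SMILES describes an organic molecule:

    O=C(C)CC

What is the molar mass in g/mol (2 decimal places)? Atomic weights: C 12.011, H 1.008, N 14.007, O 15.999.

First, the molecular formula is C4H8O (counting implicit H from valence).
  C: 4 × 12.011 = 48.044
  H: 8 × 1.008 = 8.064
  O: 1 × 15.999 = 15.999
Sum: 4×12.011 + 8×1.008 + 1×15.999 = 72.107 → 72.11 g/mol.

72.11 g/mol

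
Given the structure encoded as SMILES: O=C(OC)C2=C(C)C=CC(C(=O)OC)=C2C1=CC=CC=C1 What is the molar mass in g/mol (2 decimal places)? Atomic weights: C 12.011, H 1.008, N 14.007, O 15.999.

First, the molecular formula is C17H16O4 (counting implicit H from valence).
  C: 17 × 12.011 = 204.187
  H: 16 × 1.008 = 16.128
  O: 4 × 15.999 = 63.996
Sum: 17×12.011 + 16×1.008 + 4×15.999 = 284.311 → 284.31 g/mol.

284.31 g/mol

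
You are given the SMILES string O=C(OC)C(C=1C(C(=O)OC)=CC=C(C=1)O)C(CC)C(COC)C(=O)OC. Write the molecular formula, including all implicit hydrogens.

C19H26O8

Walk through each heavy atom and fill implicit hydrogens from standard valence (C 4, N 3, O 2, S 2, halogen 1):
  atom 1: O, bond orders sum to 2 (valence 2) → 0 H
  atom 2: C, bond orders sum to 4 (valence 4) → 0 H
  atom 3: O, bond orders sum to 2 (valence 2) → 0 H
  atom 4: C, bond orders sum to 1 (valence 4) → 3 H
  atom 5: C, bond orders sum to 3 (valence 4) → 1 H
  atom 6: C, bond orders sum to 4 (valence 4) → 0 H
  atom 7: C, bond orders sum to 4 (valence 4) → 0 H
  atom 8: C, bond orders sum to 4 (valence 4) → 0 H
  atom 9: O, bond orders sum to 2 (valence 2) → 0 H
  atom 10: O, bond orders sum to 2 (valence 2) → 0 H
  atom 11: C, bond orders sum to 1 (valence 4) → 3 H
  atom 12: C, bond orders sum to 3 (valence 4) → 1 H
  atom 13: C, bond orders sum to 3 (valence 4) → 1 H
  atom 14: C, bond orders sum to 4 (valence 4) → 0 H
  atom 15: C, bond orders sum to 3 (valence 4) → 1 H
  atom 16: O, bond orders sum to 1 (valence 2) → 1 H
  atom 17: C, bond orders sum to 3 (valence 4) → 1 H
  atom 18: C, bond orders sum to 2 (valence 4) → 2 H
  atom 19: C, bond orders sum to 1 (valence 4) → 3 H
  atom 20: C, bond orders sum to 3 (valence 4) → 1 H
  atom 21: C, bond orders sum to 2 (valence 4) → 2 H
  atom 22: O, bond orders sum to 2 (valence 2) → 0 H
  atom 23: C, bond orders sum to 1 (valence 4) → 3 H
  atom 24: C, bond orders sum to 4 (valence 4) → 0 H
  atom 25: O, bond orders sum to 2 (valence 2) → 0 H
  atom 26: O, bond orders sum to 2 (valence 2) → 0 H
  atom 27: C, bond orders sum to 1 (valence 4) → 3 H
Totals → C:19, H:26, O:8.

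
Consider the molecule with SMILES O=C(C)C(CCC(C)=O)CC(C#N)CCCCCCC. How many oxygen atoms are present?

2

Scan the SMILES for O atoms (remember two-letter symbols like Cl and Br are single atoms).
Oxygen count: 2.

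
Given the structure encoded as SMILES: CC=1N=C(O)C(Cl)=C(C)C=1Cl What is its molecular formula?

C7H7Cl2NO

Walk through each heavy atom and fill implicit hydrogens from standard valence (C 4, N 3, O 2, S 2, halogen 1):
  atom 1: C, bond orders sum to 1 (valence 4) → 3 H
  atom 2: C, bond orders sum to 4 (valence 4) → 0 H
  atom 3: N, bond orders sum to 3 (valence 3) → 0 H
  atom 4: C, bond orders sum to 4 (valence 4) → 0 H
  atom 5: O, bond orders sum to 1 (valence 2) → 1 H
  atom 6: C, bond orders sum to 4 (valence 4) → 0 H
  atom 7: Cl (halogen, monovalent) → 0 H
  atom 8: C, bond orders sum to 4 (valence 4) → 0 H
  atom 9: C, bond orders sum to 1 (valence 4) → 3 H
  atom 10: C, bond orders sum to 4 (valence 4) → 0 H
  atom 11: Cl (halogen, monovalent) → 0 H
Totals → C:7, H:7, Cl:2, N:1, O:1.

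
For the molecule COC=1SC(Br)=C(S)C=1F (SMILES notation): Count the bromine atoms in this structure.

1

Scan the SMILES for Br atoms (remember two-letter symbols like Cl and Br are single atoms).
Bromine count: 1.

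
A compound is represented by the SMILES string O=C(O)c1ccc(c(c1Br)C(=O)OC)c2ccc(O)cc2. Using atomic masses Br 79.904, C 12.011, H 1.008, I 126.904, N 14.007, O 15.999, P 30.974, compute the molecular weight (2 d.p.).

351.15 g/mol

First, the molecular formula is C15H11BrO5 (counting implicit H from valence).
  Br: 1 × 79.904 = 79.904
  C: 15 × 12.011 = 180.165
  H: 11 × 1.008 = 11.088
  O: 5 × 15.999 = 79.995
Sum: 1×79.904 + 15×12.011 + 11×1.008 + 5×15.999 = 351.152 → 351.15 g/mol.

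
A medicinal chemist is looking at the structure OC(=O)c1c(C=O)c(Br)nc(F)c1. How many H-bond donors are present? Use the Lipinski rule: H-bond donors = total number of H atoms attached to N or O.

1

Donors: find every N or O and count the H atoms it carries.
  atom 1 (O): bond orders sum to 1 → 1 H
  atom 3 (O): bond orders sum to 2 → 0 H
  atom 7 (O): bond orders sum to 2 → 0 H
  atom 10 (N): bond orders sum to 3 → 0 H
Lipinski HBD = 1.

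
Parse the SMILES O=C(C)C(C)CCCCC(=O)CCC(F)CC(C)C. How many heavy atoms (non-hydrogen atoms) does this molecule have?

19

Every atom symbol written in the SMILES (organic subset) is one heavy atom; implicit H are not written.
Heavy atoms by element → C:16, F:1, O:2.
Total: 19.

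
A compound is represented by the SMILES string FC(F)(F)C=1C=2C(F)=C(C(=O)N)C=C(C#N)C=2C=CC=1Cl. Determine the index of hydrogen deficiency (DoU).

Molecular formula: C13H5ClF4N2O.
DoU = (2C + 2 + N − H − X) / 2, where X is the halogen count and O/S are ignored.
    = (2·13 + 2 + 2 − 5 − 5) / 2 = 20 / 2 = 10.

10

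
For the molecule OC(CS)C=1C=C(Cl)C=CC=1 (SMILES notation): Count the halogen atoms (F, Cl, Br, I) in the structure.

Halogen atoms appear at heavy-atom position 8 (1×Cl).
Other groups present: 1 hydroxyl, 1 thiol.
Halogen count: 1.

1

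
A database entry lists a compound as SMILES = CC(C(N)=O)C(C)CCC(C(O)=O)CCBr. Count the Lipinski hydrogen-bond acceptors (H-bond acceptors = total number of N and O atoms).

N atoms: 1; O atoms: 3.
Lipinski HBA = 1 + 3 = 4.

4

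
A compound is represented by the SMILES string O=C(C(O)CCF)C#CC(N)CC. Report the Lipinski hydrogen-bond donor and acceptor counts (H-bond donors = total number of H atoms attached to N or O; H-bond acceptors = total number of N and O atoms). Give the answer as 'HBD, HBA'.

3, 3

Donors: find every N or O and count the H atoms it carries.
  atom 1 (O): bond orders sum to 2 → 0 H
  atom 4 (O): bond orders sum to 1 → 1 H
  atom 11 (N): bond orders sum to 1 → 2 H
Lipinski HBD = 3.
Acceptors: N atoms = 1, O atoms = 2 → HBA = 3.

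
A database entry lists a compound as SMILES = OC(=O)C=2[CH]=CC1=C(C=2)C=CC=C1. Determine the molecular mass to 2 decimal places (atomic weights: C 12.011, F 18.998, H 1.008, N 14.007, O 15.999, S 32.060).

172.18 g/mol

First, the molecular formula is C11H8O2 (counting implicit H from valence).
  C: 11 × 12.011 = 132.121
  H: 8 × 1.008 = 8.064
  O: 2 × 15.999 = 31.998
Sum: 11×12.011 + 8×1.008 + 2×15.999 = 172.183 → 172.18 g/mol.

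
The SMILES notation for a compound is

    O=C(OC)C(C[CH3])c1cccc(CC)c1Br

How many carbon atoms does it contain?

13

Count every carbon token in the SMILES (each C, including those in ring-closure positions and inside branches).
Carbon count: 13.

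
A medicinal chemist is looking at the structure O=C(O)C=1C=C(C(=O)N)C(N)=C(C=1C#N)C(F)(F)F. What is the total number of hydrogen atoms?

6

Walk through each heavy atom and fill implicit hydrogens from standard valence (C 4, N 3, O 2, S 2, halogen 1):
  atom 1: O, bond orders sum to 2 (valence 2) → 0 H
  atom 2: C, bond orders sum to 4 (valence 4) → 0 H
  atom 3: O, bond orders sum to 1 (valence 2) → 1 H
  atom 4: C, bond orders sum to 4 (valence 4) → 0 H
  atom 5: C, bond orders sum to 3 (valence 4) → 1 H
  atom 6: C, bond orders sum to 4 (valence 4) → 0 H
  atom 7: C, bond orders sum to 4 (valence 4) → 0 H
  atom 8: O, bond orders sum to 2 (valence 2) → 0 H
  atom 9: N, bond orders sum to 1 (valence 3) → 2 H
  atom 10: C, bond orders sum to 4 (valence 4) → 0 H
  atom 11: N, bond orders sum to 1 (valence 3) → 2 H
  atom 12: C, bond orders sum to 4 (valence 4) → 0 H
  atom 13: C, bond orders sum to 4 (valence 4) → 0 H
  atom 14: C, bond orders sum to 4 (valence 4) → 0 H
  atom 15: N, bond orders sum to 3 (valence 3) → 0 H
  atom 16: C, bond orders sum to 4 (valence 4) → 0 H
  atom 17: F (halogen, monovalent) → 0 H
  atom 18: F (halogen, monovalent) → 0 H
  atom 19: F (halogen, monovalent) → 0 H
Total hydrogens: 6.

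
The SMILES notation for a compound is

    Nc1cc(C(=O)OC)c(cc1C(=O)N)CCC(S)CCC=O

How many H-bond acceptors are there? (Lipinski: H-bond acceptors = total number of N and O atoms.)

N atoms: 2; O atoms: 4.
Lipinski HBA = 2 + 4 = 6.

6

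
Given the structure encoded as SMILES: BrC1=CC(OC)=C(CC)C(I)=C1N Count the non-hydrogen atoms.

13

Every atom symbol written in the SMILES (organic subset) is one heavy atom; implicit H are not written.
Heavy atoms by element → Br:1, C:9, I:1, N:1, O:1.
Total: 13.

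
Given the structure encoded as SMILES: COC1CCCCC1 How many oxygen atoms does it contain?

Scan the SMILES for O atoms (remember two-letter symbols like Cl and Br are single atoms).
Oxygen count: 1.

1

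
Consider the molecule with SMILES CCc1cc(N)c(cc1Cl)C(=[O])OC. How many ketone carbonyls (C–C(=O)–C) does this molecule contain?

Scan the SMILES for the ketone motif — none present.
Groups that are present: 1 ester, 1 primary amine.

0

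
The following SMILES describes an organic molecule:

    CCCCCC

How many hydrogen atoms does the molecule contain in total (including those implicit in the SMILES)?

Walk through each heavy atom and fill implicit hydrogens from standard valence (C 4, N 3, O 2, S 2, halogen 1):
  atom 1: C, bond orders sum to 1 (valence 4) → 3 H
  atom 2: C, bond orders sum to 2 (valence 4) → 2 H
  atom 3: C, bond orders sum to 2 (valence 4) → 2 H
  atom 4: C, bond orders sum to 2 (valence 4) → 2 H
  atom 5: C, bond orders sum to 2 (valence 4) → 2 H
  atom 6: C, bond orders sum to 1 (valence 4) → 3 H
Total hydrogens: 14.

14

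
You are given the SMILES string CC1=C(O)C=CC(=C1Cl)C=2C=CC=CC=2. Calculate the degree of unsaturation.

8

Degree of unsaturation = (number of rings) + (number of π bonds).
Ring closures in the SMILES: 2.
π bonds: 6 double bonds (each 1 DoU) → 6 DoU from unsaturation.
Total DoU = 2 + 6 = 8.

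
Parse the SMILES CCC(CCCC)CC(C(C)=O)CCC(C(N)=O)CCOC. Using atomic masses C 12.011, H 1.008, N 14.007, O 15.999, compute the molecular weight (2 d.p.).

First, the molecular formula is C18H35NO3 (counting implicit H from valence).
  C: 18 × 12.011 = 216.198
  H: 35 × 1.008 = 35.280
  N: 1 × 14.007 = 14.007
  O: 3 × 15.999 = 47.997
Sum: 18×12.011 + 35×1.008 + 1×14.007 + 3×15.999 = 313.482 → 313.48 g/mol.

313.48 g/mol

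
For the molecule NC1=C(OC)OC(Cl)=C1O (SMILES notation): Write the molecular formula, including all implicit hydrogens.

C5H6ClNO3

Walk through each heavy atom and fill implicit hydrogens from standard valence (C 4, N 3, O 2, S 2, halogen 1):
  atom 1: N, bond orders sum to 1 (valence 3) → 2 H
  atom 2: C, bond orders sum to 4 (valence 4) → 0 H
  atom 3: C, bond orders sum to 4 (valence 4) → 0 H
  atom 4: O, bond orders sum to 2 (valence 2) → 0 H
  atom 5: C, bond orders sum to 1 (valence 4) → 3 H
  atom 6: O, bond orders sum to 2 (valence 2) → 0 H
  atom 7: C, bond orders sum to 4 (valence 4) → 0 H
  atom 8: Cl (halogen, monovalent) → 0 H
  atom 9: C, bond orders sum to 4 (valence 4) → 0 H
  atom 10: O, bond orders sum to 1 (valence 2) → 1 H
Totals → C:5, H:6, Cl:1, N:1, O:3.
In Hill order: C5H6ClNO3.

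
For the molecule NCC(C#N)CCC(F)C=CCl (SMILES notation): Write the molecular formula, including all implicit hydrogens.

Walk through each heavy atom and fill implicit hydrogens from standard valence (C 4, N 3, O 2, S 2, halogen 1):
  atom 1: N, bond orders sum to 1 (valence 3) → 2 H
  atom 2: C, bond orders sum to 2 (valence 4) → 2 H
  atom 3: C, bond orders sum to 3 (valence 4) → 1 H
  atom 4: C, bond orders sum to 4 (valence 4) → 0 H
  atom 5: N, bond orders sum to 3 (valence 3) → 0 H
  atom 6: C, bond orders sum to 2 (valence 4) → 2 H
  atom 7: C, bond orders sum to 2 (valence 4) → 2 H
  atom 8: C, bond orders sum to 3 (valence 4) → 1 H
  atom 9: F (halogen, monovalent) → 0 H
  atom 10: C, bond orders sum to 3 (valence 4) → 1 H
  atom 11: C, bond orders sum to 3 (valence 4) → 1 H
  atom 12: Cl (halogen, monovalent) → 0 H
Totals → C:8, H:12, Cl:1, F:1, N:2.

C8H12ClFN2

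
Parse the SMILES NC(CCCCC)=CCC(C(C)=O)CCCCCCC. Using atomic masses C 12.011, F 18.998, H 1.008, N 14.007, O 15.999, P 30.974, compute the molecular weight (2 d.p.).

281.48 g/mol

First, the molecular formula is C18H35NO (counting implicit H from valence).
  C: 18 × 12.011 = 216.198
  H: 35 × 1.008 = 35.280
  N: 1 × 14.007 = 14.007
  O: 1 × 15.999 = 15.999
Sum: 18×12.011 + 35×1.008 + 1×14.007 + 1×15.999 = 281.484 → 281.48 g/mol.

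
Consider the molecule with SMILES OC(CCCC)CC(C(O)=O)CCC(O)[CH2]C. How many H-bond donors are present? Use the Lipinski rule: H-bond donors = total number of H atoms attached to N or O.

Donors: find every N or O and count the H atoms it carries.
  atom 1 (O): bond orders sum to 1 → 1 H
  atom 10 (O): bond orders sum to 1 → 1 H
  atom 11 (O): bond orders sum to 2 → 0 H
  atom 15 (O): bond orders sum to 1 → 1 H
Lipinski HBD = 3.

3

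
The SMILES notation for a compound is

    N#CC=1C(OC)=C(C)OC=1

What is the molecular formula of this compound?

Walk through each heavy atom and fill implicit hydrogens from standard valence (C 4, N 3, O 2, S 2, halogen 1):
  atom 1: N, bond orders sum to 3 (valence 3) → 0 H
  atom 2: C, bond orders sum to 4 (valence 4) → 0 H
  atom 3: C, bond orders sum to 4 (valence 4) → 0 H
  atom 4: C, bond orders sum to 4 (valence 4) → 0 H
  atom 5: O, bond orders sum to 2 (valence 2) → 0 H
  atom 6: C, bond orders sum to 1 (valence 4) → 3 H
  atom 7: C, bond orders sum to 4 (valence 4) → 0 H
  atom 8: C, bond orders sum to 1 (valence 4) → 3 H
  atom 9: O, bond orders sum to 2 (valence 2) → 0 H
  atom 10: C, bond orders sum to 3 (valence 4) → 1 H
Totals → C:7, H:7, N:1, O:2.
In Hill order: C7H7NO2.

C7H7NO2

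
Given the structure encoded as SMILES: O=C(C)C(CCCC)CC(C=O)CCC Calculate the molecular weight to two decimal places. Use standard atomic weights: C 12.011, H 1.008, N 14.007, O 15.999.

First, the molecular formula is C13H24O2 (counting implicit H from valence).
  C: 13 × 12.011 = 156.143
  H: 24 × 1.008 = 24.192
  O: 2 × 15.999 = 31.998
Sum: 13×12.011 + 24×1.008 + 2×15.999 = 212.333 → 212.33 g/mol.

212.33 g/mol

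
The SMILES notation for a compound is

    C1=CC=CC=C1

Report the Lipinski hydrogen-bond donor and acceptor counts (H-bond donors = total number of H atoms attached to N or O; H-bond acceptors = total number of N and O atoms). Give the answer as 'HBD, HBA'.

0, 0

Donors: find every N or O and count the H atoms it carries.
  (no N or O atoms present)
Lipinski HBD = 0.
Acceptors: N atoms = 0, O atoms = 0 → HBA = 0.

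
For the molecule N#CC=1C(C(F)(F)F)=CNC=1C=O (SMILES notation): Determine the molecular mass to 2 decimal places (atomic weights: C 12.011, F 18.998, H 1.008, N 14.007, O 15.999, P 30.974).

First, the molecular formula is C7H3F3N2O (counting implicit H from valence).
  C: 7 × 12.011 = 84.077
  F: 3 × 18.998 = 56.994
  H: 3 × 1.008 = 3.024
  N: 2 × 14.007 = 28.014
  O: 1 × 15.999 = 15.999
Sum: 7×12.011 + 3×18.998 + 3×1.008 + 2×14.007 + 1×15.999 = 188.108 → 188.11 g/mol.

188.11 g/mol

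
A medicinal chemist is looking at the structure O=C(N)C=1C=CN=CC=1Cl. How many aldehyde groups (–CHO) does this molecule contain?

0

Scan the SMILES for the aldehyde motif — none present.
Groups that are present: 1 amide.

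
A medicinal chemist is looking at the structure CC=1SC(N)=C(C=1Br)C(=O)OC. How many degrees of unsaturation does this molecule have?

Molecular formula: C7H8BrNO2S.
DoU = (2C + 2 + N − H − X) / 2, where X is the halogen count and O/S are ignored.
    = (2·7 + 2 + 1 − 8 − 1) / 2 = 8 / 2 = 4.

4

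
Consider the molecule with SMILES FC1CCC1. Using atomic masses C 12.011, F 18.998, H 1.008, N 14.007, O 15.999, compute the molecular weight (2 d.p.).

First, the molecular formula is C4H7F (counting implicit H from valence).
  C: 4 × 12.011 = 48.044
  F: 1 × 18.998 = 18.998
  H: 7 × 1.008 = 7.056
Sum: 4×12.011 + 1×18.998 + 7×1.008 = 74.098 → 74.10 g/mol.

74.10 g/mol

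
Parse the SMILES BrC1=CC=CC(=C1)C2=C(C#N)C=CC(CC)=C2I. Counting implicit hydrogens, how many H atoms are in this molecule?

Walk through each heavy atom and fill implicit hydrogens from standard valence (C 4, N 3, O 2, S 2, halogen 1):
  atom 1: Br (halogen, monovalent) → 0 H
  atom 2: C, bond orders sum to 4 (valence 4) → 0 H
  atom 3: C, bond orders sum to 3 (valence 4) → 1 H
  atom 4: C, bond orders sum to 3 (valence 4) → 1 H
  atom 5: C, bond orders sum to 3 (valence 4) → 1 H
  atom 6: C, bond orders sum to 4 (valence 4) → 0 H
  atom 7: C, bond orders sum to 3 (valence 4) → 1 H
  atom 8: C, bond orders sum to 4 (valence 4) → 0 H
  atom 9: C, bond orders sum to 4 (valence 4) → 0 H
  atom 10: C, bond orders sum to 4 (valence 4) → 0 H
  atom 11: N, bond orders sum to 3 (valence 3) → 0 H
  atom 12: C, bond orders sum to 3 (valence 4) → 1 H
  atom 13: C, bond orders sum to 3 (valence 4) → 1 H
  atom 14: C, bond orders sum to 4 (valence 4) → 0 H
  atom 15: C, bond orders sum to 2 (valence 4) → 2 H
  atom 16: C, bond orders sum to 1 (valence 4) → 3 H
  atom 17: C, bond orders sum to 4 (valence 4) → 0 H
  atom 18: I (halogen, monovalent) → 0 H
Total hydrogens: 11.

11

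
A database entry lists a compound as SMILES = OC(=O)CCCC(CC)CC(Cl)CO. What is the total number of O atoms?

Scan the SMILES for O atoms (remember two-letter symbols like Cl and Br are single atoms).
Oxygen count: 3.

3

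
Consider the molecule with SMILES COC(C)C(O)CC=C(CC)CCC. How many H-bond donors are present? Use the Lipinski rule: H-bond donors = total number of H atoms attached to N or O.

1

Donors: find every N or O and count the H atoms it carries.
  atom 2 (O): bond orders sum to 2 → 0 H
  atom 6 (O): bond orders sum to 1 → 1 H
Lipinski HBD = 1.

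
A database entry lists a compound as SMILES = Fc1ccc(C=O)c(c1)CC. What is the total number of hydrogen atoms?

9

Walk through each heavy atom and fill implicit hydrogens from standard valence (C 4, N 3, O 2, S 2, halogen 1); for lowercase aromatic atoms, an aromatic c carries 1 H when it has two neighbours and 0 H with three, and aromatic n carries 0 H:
  atom 1: F (halogen, monovalent) → 0 H
  atom 2: aromatic c, 3 neighbours → 0 H
  atom 3: aromatic c, 2 neighbours → 1 H
  atom 4: aromatic c, 2 neighbours → 1 H
  atom 5: aromatic c, 3 neighbours → 0 H
  atom 6: C, bond orders sum to 3 (valence 4) → 1 H
  atom 7: O, bond orders sum to 2 (valence 2) → 0 H
  atom 8: aromatic c, 3 neighbours → 0 H
  atom 9: aromatic c, 2 neighbours → 1 H
  atom 10: C, bond orders sum to 2 (valence 4) → 2 H
  atom 11: C, bond orders sum to 1 (valence 4) → 3 H
Total hydrogens: 9.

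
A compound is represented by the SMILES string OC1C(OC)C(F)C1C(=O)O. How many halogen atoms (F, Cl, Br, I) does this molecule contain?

Halogen atoms appear at heavy-atom position 7 (1×F).
Other groups present: 1 carboxylic acid, 1 ether, 1 hydroxyl.
Halogen count: 1.

1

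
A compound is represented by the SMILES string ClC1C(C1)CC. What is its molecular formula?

Walk through each heavy atom and fill implicit hydrogens from standard valence (C 4, N 3, O 2, S 2, halogen 1):
  atom 1: Cl (halogen, monovalent) → 0 H
  atom 2: C, bond orders sum to 3 (valence 4) → 1 H
  atom 3: C, bond orders sum to 3 (valence 4) → 1 H
  atom 4: C, bond orders sum to 2 (valence 4) → 2 H
  atom 5: C, bond orders sum to 2 (valence 4) → 2 H
  atom 6: C, bond orders sum to 1 (valence 4) → 3 H
Totals → C:5, H:9, Cl:1.
In Hill order: C5H9Cl.

C5H9Cl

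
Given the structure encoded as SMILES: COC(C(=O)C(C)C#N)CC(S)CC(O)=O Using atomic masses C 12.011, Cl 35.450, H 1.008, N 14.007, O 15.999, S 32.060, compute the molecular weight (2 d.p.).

245.29 g/mol

First, the molecular formula is C10H15NO4S (counting implicit H from valence).
  C: 10 × 12.011 = 120.110
  H: 15 × 1.008 = 15.120
  N: 1 × 14.007 = 14.007
  O: 4 × 15.999 = 63.996
  S: 1 × 32.060 = 32.060
Sum: 10×12.011 + 15×1.008 + 1×14.007 + 4×15.999 + 1×32.060 = 245.293 → 245.29 g/mol.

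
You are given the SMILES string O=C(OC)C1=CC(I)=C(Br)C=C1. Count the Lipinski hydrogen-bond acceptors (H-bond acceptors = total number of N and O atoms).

2

N atoms: 0; O atoms: 2.
Lipinski HBA = 0 + 2 = 2.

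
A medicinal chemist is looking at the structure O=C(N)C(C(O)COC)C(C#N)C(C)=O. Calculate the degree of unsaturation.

Molecular formula: C9H14N2O4.
DoU = (2C + 2 + N − H − X) / 2, where X is the halogen count and O/S are ignored.
    = (2·9 + 2 + 2 − 14 − 0) / 2 = 8 / 2 = 4.

4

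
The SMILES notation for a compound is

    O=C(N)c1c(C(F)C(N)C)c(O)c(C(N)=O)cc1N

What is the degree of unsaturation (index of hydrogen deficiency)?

6

Molecular formula: C11H15FN4O3.
DoU = (2C + 2 + N − H − X) / 2, where X is the halogen count and O/S are ignored.
    = (2·11 + 2 + 4 − 15 − 1) / 2 = 12 / 2 = 6.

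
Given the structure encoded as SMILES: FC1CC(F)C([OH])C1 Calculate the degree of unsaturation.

1

Molecular formula: C5H8F2O.
DoU = (2C + 2 + N − H − X) / 2, where X is the halogen count and O/S are ignored.
    = (2·5 + 2 + 0 − 8 − 2) / 2 = 2 / 2 = 1.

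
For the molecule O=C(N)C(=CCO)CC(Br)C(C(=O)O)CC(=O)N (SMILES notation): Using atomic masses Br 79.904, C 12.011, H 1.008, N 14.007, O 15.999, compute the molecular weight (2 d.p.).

First, the molecular formula is C10H15BrN2O5 (counting implicit H from valence).
  Br: 1 × 79.904 = 79.904
  C: 10 × 12.011 = 120.110
  H: 15 × 1.008 = 15.120
  N: 2 × 14.007 = 28.014
  O: 5 × 15.999 = 79.995
Sum: 1×79.904 + 10×12.011 + 15×1.008 + 2×14.007 + 5×15.999 = 323.143 → 323.14 g/mol.

323.14 g/mol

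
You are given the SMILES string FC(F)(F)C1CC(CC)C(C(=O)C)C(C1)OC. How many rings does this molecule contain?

1

In SMILES, each pair of matching ring-closure digits denotes one ring-closing bond; the number of such bonds equals the number of independent rings.
Ring-closure bonds here: 1.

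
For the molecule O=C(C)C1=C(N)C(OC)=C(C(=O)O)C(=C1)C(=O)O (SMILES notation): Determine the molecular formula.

Walk through each heavy atom and fill implicit hydrogens from standard valence (C 4, N 3, O 2, S 2, halogen 1):
  atom 1: O, bond orders sum to 2 (valence 2) → 0 H
  atom 2: C, bond orders sum to 4 (valence 4) → 0 H
  atom 3: C, bond orders sum to 1 (valence 4) → 3 H
  atom 4: C, bond orders sum to 4 (valence 4) → 0 H
  atom 5: C, bond orders sum to 4 (valence 4) → 0 H
  atom 6: N, bond orders sum to 1 (valence 3) → 2 H
  atom 7: C, bond orders sum to 4 (valence 4) → 0 H
  atom 8: O, bond orders sum to 2 (valence 2) → 0 H
  atom 9: C, bond orders sum to 1 (valence 4) → 3 H
  atom 10: C, bond orders sum to 4 (valence 4) → 0 H
  atom 11: C, bond orders sum to 4 (valence 4) → 0 H
  atom 12: O, bond orders sum to 2 (valence 2) → 0 H
  atom 13: O, bond orders sum to 1 (valence 2) → 1 H
  atom 14: C, bond orders sum to 4 (valence 4) → 0 H
  atom 15: C, bond orders sum to 3 (valence 4) → 1 H
  atom 16: C, bond orders sum to 4 (valence 4) → 0 H
  atom 17: O, bond orders sum to 2 (valence 2) → 0 H
  atom 18: O, bond orders sum to 1 (valence 2) → 1 H
Totals → C:11, H:11, N:1, O:6.

C11H11NO6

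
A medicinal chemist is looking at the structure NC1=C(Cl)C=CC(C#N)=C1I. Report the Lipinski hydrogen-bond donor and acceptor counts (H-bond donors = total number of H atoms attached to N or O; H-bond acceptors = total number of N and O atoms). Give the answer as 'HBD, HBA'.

2, 2

Donors: find every N or O and count the H atoms it carries.
  atom 1 (N): bond orders sum to 1 → 2 H
  atom 9 (N): bond orders sum to 3 → 0 H
Lipinski HBD = 2.
Acceptors: N atoms = 2, O atoms = 0 → HBA = 2.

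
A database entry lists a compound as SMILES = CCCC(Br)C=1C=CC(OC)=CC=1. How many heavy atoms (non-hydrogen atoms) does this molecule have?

13

Every atom symbol written in the SMILES (organic subset) is one heavy atom; implicit H are not written.
Heavy atoms by element → Br:1, C:11, O:1.
Total: 13.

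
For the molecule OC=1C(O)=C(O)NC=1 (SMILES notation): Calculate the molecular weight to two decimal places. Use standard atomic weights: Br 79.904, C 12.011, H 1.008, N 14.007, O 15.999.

First, the molecular formula is C4H5NO3 (counting implicit H from valence).
  C: 4 × 12.011 = 48.044
  H: 5 × 1.008 = 5.040
  N: 1 × 14.007 = 14.007
  O: 3 × 15.999 = 47.997
Sum: 4×12.011 + 5×1.008 + 1×14.007 + 3×15.999 = 115.088 → 115.09 g/mol.

115.09 g/mol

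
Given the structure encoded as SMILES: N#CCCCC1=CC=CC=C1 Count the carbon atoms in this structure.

Count every carbon token in the SMILES (each C, including those in ring-closure positions and inside branches).
Carbon count: 10.

10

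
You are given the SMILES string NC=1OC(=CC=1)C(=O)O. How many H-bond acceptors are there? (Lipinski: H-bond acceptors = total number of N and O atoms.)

N atoms: 1; O atoms: 3.
Lipinski HBA = 1 + 3 = 4.

4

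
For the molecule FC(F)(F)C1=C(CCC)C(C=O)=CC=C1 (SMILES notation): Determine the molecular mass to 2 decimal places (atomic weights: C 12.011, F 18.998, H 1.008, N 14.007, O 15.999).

216.20 g/mol

First, the molecular formula is C11H11F3O (counting implicit H from valence).
  C: 11 × 12.011 = 132.121
  F: 3 × 18.998 = 56.994
  H: 11 × 1.008 = 11.088
  O: 1 × 15.999 = 15.999
Sum: 11×12.011 + 3×18.998 + 11×1.008 + 1×15.999 = 216.202 → 216.20 g/mol.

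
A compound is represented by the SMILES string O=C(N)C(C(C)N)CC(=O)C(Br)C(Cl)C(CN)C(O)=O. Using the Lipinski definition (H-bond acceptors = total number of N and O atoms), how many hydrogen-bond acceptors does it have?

N atoms: 3; O atoms: 4.
Lipinski HBA = 3 + 4 = 7.

7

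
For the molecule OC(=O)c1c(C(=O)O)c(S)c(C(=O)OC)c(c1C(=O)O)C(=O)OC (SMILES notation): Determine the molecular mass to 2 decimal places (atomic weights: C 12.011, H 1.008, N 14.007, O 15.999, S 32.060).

First, the molecular formula is C13H10O10S (counting implicit H from valence).
  C: 13 × 12.011 = 156.143
  H: 10 × 1.008 = 10.080
  O: 10 × 15.999 = 159.990
  S: 1 × 32.060 = 32.060
Sum: 13×12.011 + 10×1.008 + 10×15.999 + 1×32.060 = 358.273 → 358.27 g/mol.

358.27 g/mol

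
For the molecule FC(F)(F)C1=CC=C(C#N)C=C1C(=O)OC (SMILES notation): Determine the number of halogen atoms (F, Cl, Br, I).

3

Halogen atoms appear at heavy-atom positions 1, 3, 4 (3×F).
Other groups present: 1 ester, 1 nitrile.
Halogen count: 3.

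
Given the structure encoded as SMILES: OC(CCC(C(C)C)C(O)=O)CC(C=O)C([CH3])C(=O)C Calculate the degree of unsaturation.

3

Degree of unsaturation = (number of rings) + (number of π bonds).
Ring closures in the SMILES: 0.
π bonds: 3 double bonds (each 1 DoU) → 3 DoU from unsaturation.
Total DoU = 0 + 3 = 3.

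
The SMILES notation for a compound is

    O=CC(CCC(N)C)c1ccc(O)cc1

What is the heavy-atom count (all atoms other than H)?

Every atom symbol written in the SMILES (organic subset) is one heavy atom; implicit H are not written.
Heavy atoms by element → C:12, N:1, O:2.
Total: 15.

15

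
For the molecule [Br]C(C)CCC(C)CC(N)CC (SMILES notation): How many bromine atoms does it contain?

1

Scan the SMILES for Br atoms (remember two-letter symbols like Cl and Br are single atoms).
Bromine count: 1.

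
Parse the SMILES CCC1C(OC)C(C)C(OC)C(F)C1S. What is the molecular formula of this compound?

C11H21FO2S

Walk through each heavy atom and fill implicit hydrogens from standard valence (C 4, N 3, O 2, S 2, halogen 1):
  atom 1: C, bond orders sum to 1 (valence 4) → 3 H
  atom 2: C, bond orders sum to 2 (valence 4) → 2 H
  atom 3: C, bond orders sum to 3 (valence 4) → 1 H
  atom 4: C, bond orders sum to 3 (valence 4) → 1 H
  atom 5: O, bond orders sum to 2 (valence 2) → 0 H
  atom 6: C, bond orders sum to 1 (valence 4) → 3 H
  atom 7: C, bond orders sum to 3 (valence 4) → 1 H
  atom 8: C, bond orders sum to 1 (valence 4) → 3 H
  atom 9: C, bond orders sum to 3 (valence 4) → 1 H
  atom 10: O, bond orders sum to 2 (valence 2) → 0 H
  atom 11: C, bond orders sum to 1 (valence 4) → 3 H
  atom 12: C, bond orders sum to 3 (valence 4) → 1 H
  atom 13: F (halogen, monovalent) → 0 H
  atom 14: C, bond orders sum to 3 (valence 4) → 1 H
  atom 15: S, bond orders sum to 1 (valence 2) → 1 H
Totals → C:11, H:21, F:1, O:2, S:1.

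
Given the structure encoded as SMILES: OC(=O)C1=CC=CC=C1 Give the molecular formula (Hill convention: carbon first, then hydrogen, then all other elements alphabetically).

C7H6O2

Walk through each heavy atom and fill implicit hydrogens from standard valence (C 4, N 3, O 2, S 2, halogen 1):
  atom 1: O, bond orders sum to 1 (valence 2) → 1 H
  atom 2: C, bond orders sum to 4 (valence 4) → 0 H
  atom 3: O, bond orders sum to 2 (valence 2) → 0 H
  atom 4: C, bond orders sum to 4 (valence 4) → 0 H
  atom 5: C, bond orders sum to 3 (valence 4) → 1 H
  atom 6: C, bond orders sum to 3 (valence 4) → 1 H
  atom 7: C, bond orders sum to 3 (valence 4) → 1 H
  atom 8: C, bond orders sum to 3 (valence 4) → 1 H
  atom 9: C, bond orders sum to 3 (valence 4) → 1 H
Totals → C:7, H:6, O:2.
In Hill order: C7H6O2.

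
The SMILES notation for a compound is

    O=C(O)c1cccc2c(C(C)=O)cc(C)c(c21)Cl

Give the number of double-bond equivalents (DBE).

Molecular formula: C14H11ClO3.
DoU = (2C + 2 + N − H − X) / 2, where X is the halogen count and O/S are ignored.
    = (2·14 + 2 + 0 − 11 − 1) / 2 = 18 / 2 = 9.

9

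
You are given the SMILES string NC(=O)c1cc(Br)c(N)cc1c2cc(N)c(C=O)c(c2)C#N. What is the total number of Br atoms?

Scan the SMILES for Br atoms (remember two-letter symbols like Cl and Br are single atoms).
Bromine count: 1.

1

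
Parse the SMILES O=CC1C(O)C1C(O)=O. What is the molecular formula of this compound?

Walk through each heavy atom and fill implicit hydrogens from standard valence (C 4, N 3, O 2, S 2, halogen 1):
  atom 1: O, bond orders sum to 2 (valence 2) → 0 H
  atom 2: C, bond orders sum to 3 (valence 4) → 1 H
  atom 3: C, bond orders sum to 3 (valence 4) → 1 H
  atom 4: C, bond orders sum to 3 (valence 4) → 1 H
  atom 5: O, bond orders sum to 1 (valence 2) → 1 H
  atom 6: C, bond orders sum to 3 (valence 4) → 1 H
  atom 7: C, bond orders sum to 4 (valence 4) → 0 H
  atom 8: O, bond orders sum to 1 (valence 2) → 1 H
  atom 9: O, bond orders sum to 2 (valence 2) → 0 H
Totals → C:5, H:6, O:4.
In Hill order: C5H6O4.

C5H6O4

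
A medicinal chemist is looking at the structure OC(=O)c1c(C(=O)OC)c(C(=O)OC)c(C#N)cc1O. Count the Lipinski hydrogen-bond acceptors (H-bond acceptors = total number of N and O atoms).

8

N atoms: 1; O atoms: 7.
Lipinski HBA = 1 + 7 = 8.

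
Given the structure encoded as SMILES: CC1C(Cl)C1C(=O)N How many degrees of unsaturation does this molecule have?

2

Degree of unsaturation = (number of rings) + (number of π bonds).
Ring closures in the SMILES: 1.
π bonds: 1 double bond (each 1 DoU) → 1 DoU from unsaturation.
Total DoU = 1 + 1 = 2.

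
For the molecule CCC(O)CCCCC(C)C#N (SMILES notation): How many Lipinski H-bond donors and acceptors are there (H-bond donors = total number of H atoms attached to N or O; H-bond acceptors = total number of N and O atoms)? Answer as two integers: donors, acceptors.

1, 2

Donors: find every N or O and count the H atoms it carries.
  atom 4 (O): bond orders sum to 1 → 1 H
  atom 12 (N): bond orders sum to 3 → 0 H
Lipinski HBD = 1.
Acceptors: N atoms = 1, O atoms = 1 → HBA = 2.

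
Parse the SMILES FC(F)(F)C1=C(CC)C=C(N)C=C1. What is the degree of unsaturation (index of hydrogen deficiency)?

Molecular formula: C9H10F3N.
DoU = (2C + 2 + N − H − X) / 2, where X is the halogen count and O/S are ignored.
    = (2·9 + 2 + 1 − 10 − 3) / 2 = 8 / 2 = 4.

4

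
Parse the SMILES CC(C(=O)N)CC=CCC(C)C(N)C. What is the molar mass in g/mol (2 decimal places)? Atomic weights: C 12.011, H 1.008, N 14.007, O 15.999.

198.31 g/mol

First, the molecular formula is C11H22N2O (counting implicit H from valence).
  C: 11 × 12.011 = 132.121
  H: 22 × 1.008 = 22.176
  N: 2 × 14.007 = 28.014
  O: 1 × 15.999 = 15.999
Sum: 11×12.011 + 22×1.008 + 2×14.007 + 1×15.999 = 198.310 → 198.31 g/mol.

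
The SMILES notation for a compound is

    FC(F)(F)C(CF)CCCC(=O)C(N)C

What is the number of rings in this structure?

In SMILES, each pair of matching ring-closure digits denotes one ring-closing bond; the number of such bonds equals the number of independent rings.
Ring-closure bonds here: 0.

0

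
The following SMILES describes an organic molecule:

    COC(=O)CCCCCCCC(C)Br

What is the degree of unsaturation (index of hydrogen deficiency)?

1

Molecular formula: C11H21BrO2.
DoU = (2C + 2 + N − H − X) / 2, where X is the halogen count and O/S are ignored.
    = (2·11 + 2 + 0 − 21 − 1) / 2 = 2 / 2 = 1.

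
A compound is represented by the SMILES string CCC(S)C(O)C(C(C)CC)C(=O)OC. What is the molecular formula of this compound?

Walk through each heavy atom and fill implicit hydrogens from standard valence (C 4, N 3, O 2, S 2, halogen 1):
  atom 1: C, bond orders sum to 1 (valence 4) → 3 H
  atom 2: C, bond orders sum to 2 (valence 4) → 2 H
  atom 3: C, bond orders sum to 3 (valence 4) → 1 H
  atom 4: S, bond orders sum to 1 (valence 2) → 1 H
  atom 5: C, bond orders sum to 3 (valence 4) → 1 H
  atom 6: O, bond orders sum to 1 (valence 2) → 1 H
  atom 7: C, bond orders sum to 3 (valence 4) → 1 H
  atom 8: C, bond orders sum to 3 (valence 4) → 1 H
  atom 9: C, bond orders sum to 1 (valence 4) → 3 H
  atom 10: C, bond orders sum to 2 (valence 4) → 2 H
  atom 11: C, bond orders sum to 1 (valence 4) → 3 H
  atom 12: C, bond orders sum to 4 (valence 4) → 0 H
  atom 13: O, bond orders sum to 2 (valence 2) → 0 H
  atom 14: O, bond orders sum to 2 (valence 2) → 0 H
  atom 15: C, bond orders sum to 1 (valence 4) → 3 H
Totals → C:11, H:22, O:3, S:1.
In Hill order: C11H22O3S.

C11H22O3S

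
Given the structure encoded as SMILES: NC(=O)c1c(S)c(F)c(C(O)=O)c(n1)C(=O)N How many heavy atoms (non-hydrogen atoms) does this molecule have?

17

Every atom symbol written in the SMILES (organic subset) is one heavy atom; implicit H are not written.
Heavy atoms by element → C:8, F:1, N:3, O:4, S:1.
Total: 17.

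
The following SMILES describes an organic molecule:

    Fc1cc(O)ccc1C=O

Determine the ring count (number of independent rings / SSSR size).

1

In SMILES, each pair of matching ring-closure digits denotes one ring-closing bond; the number of such bonds equals the number of independent rings.
Ring-closure bonds here: 1.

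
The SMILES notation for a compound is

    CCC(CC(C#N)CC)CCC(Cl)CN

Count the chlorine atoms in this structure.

Scan the SMILES for Cl atoms (remember two-letter symbols like Cl and Br are single atoms).
Chlorine count: 1.

1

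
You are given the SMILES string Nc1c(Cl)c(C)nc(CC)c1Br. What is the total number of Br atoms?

1

Scan the SMILES for Br atoms (remember two-letter symbols like Cl and Br are single atoms).
Bromine count: 1.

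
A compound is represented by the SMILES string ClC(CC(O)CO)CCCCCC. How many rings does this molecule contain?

In SMILES, each pair of matching ring-closure digits denotes one ring-closing bond; the number of such bonds equals the number of independent rings.
Ring-closure bonds here: 0.

0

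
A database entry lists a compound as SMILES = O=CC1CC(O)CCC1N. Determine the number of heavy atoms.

Every atom symbol written in the SMILES (organic subset) is one heavy atom; implicit H are not written.
Heavy atoms by element → C:7, N:1, O:2.
Total: 10.

10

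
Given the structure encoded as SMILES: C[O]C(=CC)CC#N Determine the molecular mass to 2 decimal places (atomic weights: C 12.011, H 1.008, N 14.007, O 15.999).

First, the molecular formula is C6H9NO (counting implicit H from valence).
  C: 6 × 12.011 = 72.066
  H: 9 × 1.008 = 9.072
  N: 1 × 14.007 = 14.007
  O: 1 × 15.999 = 15.999
Sum: 6×12.011 + 9×1.008 + 1×14.007 + 1×15.999 = 111.144 → 111.14 g/mol.

111.14 g/mol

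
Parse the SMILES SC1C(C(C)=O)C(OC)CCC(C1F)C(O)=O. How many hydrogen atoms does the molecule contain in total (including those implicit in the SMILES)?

Walk through each heavy atom and fill implicit hydrogens from standard valence (C 4, N 3, O 2, S 2, halogen 1):
  atom 1: S, bond orders sum to 1 (valence 2) → 1 H
  atom 2: C, bond orders sum to 3 (valence 4) → 1 H
  atom 3: C, bond orders sum to 3 (valence 4) → 1 H
  atom 4: C, bond orders sum to 4 (valence 4) → 0 H
  atom 5: C, bond orders sum to 1 (valence 4) → 3 H
  atom 6: O, bond orders sum to 2 (valence 2) → 0 H
  atom 7: C, bond orders sum to 3 (valence 4) → 1 H
  atom 8: O, bond orders sum to 2 (valence 2) → 0 H
  atom 9: C, bond orders sum to 1 (valence 4) → 3 H
  atom 10: C, bond orders sum to 2 (valence 4) → 2 H
  atom 11: C, bond orders sum to 2 (valence 4) → 2 H
  atom 12: C, bond orders sum to 3 (valence 4) → 1 H
  atom 13: C, bond orders sum to 3 (valence 4) → 1 H
  atom 14: F (halogen, monovalent) → 0 H
  atom 15: C, bond orders sum to 4 (valence 4) → 0 H
  atom 16: O, bond orders sum to 1 (valence 2) → 1 H
  atom 17: O, bond orders sum to 2 (valence 2) → 0 H
Total hydrogens: 17.

17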